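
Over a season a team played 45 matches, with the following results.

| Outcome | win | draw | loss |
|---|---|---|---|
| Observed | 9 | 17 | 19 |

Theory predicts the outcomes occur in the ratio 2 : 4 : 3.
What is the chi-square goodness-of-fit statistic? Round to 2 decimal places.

1.62

Ratio total = 9. Expected counts: 45×2/9 = 10, 45×4/9 = 20, 45×3/9 = 15.
χ² = (9−10)²/10 + (17−20)²/20 + (19−15)²/15
   = 0.100 + 0.450 + 1.067
Sum = 1.62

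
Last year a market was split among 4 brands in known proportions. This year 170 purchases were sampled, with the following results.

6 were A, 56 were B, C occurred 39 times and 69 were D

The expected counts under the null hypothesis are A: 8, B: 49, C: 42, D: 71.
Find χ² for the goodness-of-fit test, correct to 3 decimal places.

1.771

χ² = (6−8)²/8 + (56−49)²/49 + (39−42)²/42 + (69−71)²/71
   = 0.5000 + 1.0000 + 0.2143 + 0.0563
Sum = 1.771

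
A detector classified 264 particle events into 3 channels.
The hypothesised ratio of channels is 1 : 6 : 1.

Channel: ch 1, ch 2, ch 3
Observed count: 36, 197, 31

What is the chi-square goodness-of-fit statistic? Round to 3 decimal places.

Ratio total = 8. Expected counts: 264×1/8 = 33, 264×6/8 = 198, 264×1/8 = 33.
ch 1: (36 − 33)²/33 = 9/33 = 0.2727
ch 2: (197 − 198)²/198 = 1/198 = 0.0051
ch 3: (31 − 33)²/33 = 4/33 = 0.1212
Sum = 0.399

0.399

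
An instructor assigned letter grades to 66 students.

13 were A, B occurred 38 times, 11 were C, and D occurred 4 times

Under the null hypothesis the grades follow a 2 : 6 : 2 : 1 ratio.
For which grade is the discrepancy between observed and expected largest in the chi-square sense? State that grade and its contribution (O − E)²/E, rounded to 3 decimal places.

Ratio total = 11. Expected counts: 66×2/11 = 12, 66×6/11 = 36, 66×2/11 = 12, 66×1/11 = 6.
cat         O        E   (O−E)²/E
A          13       12     0.0833
B          38       36     0.1111
C          11       12     0.0833
D           4        6     0.6667
The largest term is for D: 0.667.

D, 0.667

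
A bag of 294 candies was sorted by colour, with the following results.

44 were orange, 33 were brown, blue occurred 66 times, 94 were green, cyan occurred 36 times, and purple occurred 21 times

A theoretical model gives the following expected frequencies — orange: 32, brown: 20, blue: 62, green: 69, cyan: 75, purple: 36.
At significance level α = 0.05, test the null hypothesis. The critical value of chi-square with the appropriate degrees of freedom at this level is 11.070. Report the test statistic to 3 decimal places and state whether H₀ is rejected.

cat         O        E   (O−E)²/E
orange     44       32     4.5000
brown      33       20     8.4500
blue       66       62     0.2581
green      94       69     9.0580
cyan       36       75    20.2800
purple     21       36     6.2500
Sum = 48.796
df = 5. Since 48.796 > 11.070, we reject H₀.

48.796; reject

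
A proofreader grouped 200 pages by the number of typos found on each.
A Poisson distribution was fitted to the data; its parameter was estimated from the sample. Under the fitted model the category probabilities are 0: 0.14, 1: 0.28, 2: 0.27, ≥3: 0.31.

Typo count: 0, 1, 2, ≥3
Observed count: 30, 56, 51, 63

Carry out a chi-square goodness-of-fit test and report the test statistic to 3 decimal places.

Expected counts E_i = n·p_i: 200×0.14 = 28, 200×0.28 = 56, 200×0.27 = 54, 200×0.31 = 62.
cat         O        E   (O−E)²/E
0          30       28     0.1429
1          56       56     0.0000
2          51       54     0.1667
≥3         63       62     0.0161
Sum = 0.326

0.326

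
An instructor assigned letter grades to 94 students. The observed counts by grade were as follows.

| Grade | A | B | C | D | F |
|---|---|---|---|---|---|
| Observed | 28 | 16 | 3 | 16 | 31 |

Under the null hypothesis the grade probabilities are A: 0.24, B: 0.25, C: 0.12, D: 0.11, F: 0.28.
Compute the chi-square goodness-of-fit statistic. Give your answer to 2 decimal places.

Expected counts E_i = n·p_i: 94×0.24 = 22.56, 94×0.25 = 23.5, 94×0.12 = 11.28, 94×0.11 = 10.34, 94×0.28 = 26.32.
A: (28 − 22.56)²/22.56 = 29.5936/22.56 = 1.312
B: (16 − 23.5)²/23.5 = 56.25/23.5 = 2.394
C: (3 − 11.28)²/11.28 = 68.5584/11.28 = 6.078
D: (16 − 10.34)²/10.34 = 32.0356/10.34 = 3.098
F: (31 − 26.32)²/26.32 = 21.9024/26.32 = 0.832
Sum = 13.71

13.71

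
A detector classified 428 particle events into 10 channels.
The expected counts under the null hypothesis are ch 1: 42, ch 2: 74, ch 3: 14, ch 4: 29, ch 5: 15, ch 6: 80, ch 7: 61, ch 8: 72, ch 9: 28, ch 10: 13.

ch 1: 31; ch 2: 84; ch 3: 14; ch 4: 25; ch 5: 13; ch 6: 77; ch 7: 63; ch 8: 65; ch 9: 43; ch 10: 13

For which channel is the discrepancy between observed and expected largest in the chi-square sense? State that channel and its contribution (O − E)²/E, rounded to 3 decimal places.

ch 9, 8.036

cat         O        E   (O−E)²/E
ch 1       31       42     2.8810
ch 2       84       74     1.3514
ch 3       14       14     0.0000
ch 4       25       29     0.5517
ch 5       13       15     0.2667
ch 6       77       80     0.1125
ch 7       63       61     0.0656
ch 8       65       72     0.6806
ch 9       43       28     8.0357
ch 10      13       13     0.0000
The largest term is for ch 9: 8.036.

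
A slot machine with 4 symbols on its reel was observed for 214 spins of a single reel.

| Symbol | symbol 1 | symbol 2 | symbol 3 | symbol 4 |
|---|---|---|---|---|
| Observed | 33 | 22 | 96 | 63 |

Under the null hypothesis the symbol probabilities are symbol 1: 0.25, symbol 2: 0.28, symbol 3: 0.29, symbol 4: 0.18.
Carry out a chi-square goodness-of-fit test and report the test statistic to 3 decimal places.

65.971

Expected counts E_i = n·p_i: 214×0.25 = 53.5, 214×0.28 = 59.92, 214×0.29 = 62.06, 214×0.18 = 38.52.
cat           O        E   (O−E)²/E
symbol 1     33     53.5     7.8551
symbol 2     22    59.92    23.9974
symbol 3     96    62.06    18.5615
symbol 4     63    38.52    15.5574
Sum = 65.971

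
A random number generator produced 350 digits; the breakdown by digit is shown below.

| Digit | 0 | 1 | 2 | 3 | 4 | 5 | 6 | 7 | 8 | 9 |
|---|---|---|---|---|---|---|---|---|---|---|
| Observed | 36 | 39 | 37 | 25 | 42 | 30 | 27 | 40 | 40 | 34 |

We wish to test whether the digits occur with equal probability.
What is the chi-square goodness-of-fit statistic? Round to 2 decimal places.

8.86

Expected count for each of the 10 categories: 350/10 = 35.
cat         O        E   (O−E)²/E
0          36       35      0.029
1          39       35      0.457
2          37       35      0.114
3          25       35      2.857
4          42       35      1.400
5          30       35      0.714
6          27       35      1.829
7          40       35      0.714
8          40       35      0.714
9          34       35      0.029
Sum = 8.86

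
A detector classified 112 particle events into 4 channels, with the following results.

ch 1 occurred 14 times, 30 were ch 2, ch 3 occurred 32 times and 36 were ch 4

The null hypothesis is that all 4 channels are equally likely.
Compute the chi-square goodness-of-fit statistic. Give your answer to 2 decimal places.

10.00

Expected count for each of the 4 categories: 112/4 = 28.
cat         O        E   (O−E)²/E
ch 1       14       28      7.000
ch 2       30       28      0.143
ch 3       32       28      0.571
ch 4       36       28      2.286
Sum = 10.00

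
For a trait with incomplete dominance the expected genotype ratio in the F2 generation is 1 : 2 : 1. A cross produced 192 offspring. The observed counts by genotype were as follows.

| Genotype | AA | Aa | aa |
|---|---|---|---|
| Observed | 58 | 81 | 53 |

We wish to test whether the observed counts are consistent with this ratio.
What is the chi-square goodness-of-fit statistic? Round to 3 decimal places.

4.948

Ratio total = 4. Expected counts: 192×1/4 = 48, 192×2/4 = 96, 192×1/4 = 48.
AA: (58 − 48)²/48 = 100/48 = 2.0833
Aa: (81 − 96)²/96 = 225/96 = 2.3438
aa: (53 − 48)²/48 = 25/48 = 0.5208
Sum = 4.948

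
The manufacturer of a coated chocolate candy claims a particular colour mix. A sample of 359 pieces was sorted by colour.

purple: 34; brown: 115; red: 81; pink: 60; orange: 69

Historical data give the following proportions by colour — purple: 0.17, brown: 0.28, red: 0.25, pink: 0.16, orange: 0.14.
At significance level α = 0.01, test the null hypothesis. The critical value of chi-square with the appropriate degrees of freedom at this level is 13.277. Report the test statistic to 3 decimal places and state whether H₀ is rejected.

Expected counts E_i = n·p_i: 359×0.17 = 61.03, 359×0.28 = 100.52, 359×0.25 = 89.75, 359×0.16 = 57.44, 359×0.14 = 50.26.
χ² = (34−61.03)²/61.03 + (115−100.52)²/100.52 + (81−89.75)²/89.75 + (60−57.44)²/57.44 + (69−50.26)²/50.26
   = 11.9715 + 2.0859 + 0.8531 + 0.1141 + 6.9874
Sum = 22.012
df = 4. Since 22.012 > 13.277, we reject H₀.

22.012; reject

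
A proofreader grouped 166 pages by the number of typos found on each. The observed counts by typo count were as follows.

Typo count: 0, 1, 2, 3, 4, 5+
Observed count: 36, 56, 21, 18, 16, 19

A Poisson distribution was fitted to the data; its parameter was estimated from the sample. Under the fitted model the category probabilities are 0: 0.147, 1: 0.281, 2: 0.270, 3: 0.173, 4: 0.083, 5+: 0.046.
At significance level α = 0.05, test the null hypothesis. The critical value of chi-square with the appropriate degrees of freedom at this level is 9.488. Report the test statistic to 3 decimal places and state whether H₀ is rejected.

41.318; reject

Expected counts E_i = n·p_i: 166×0.147 = 24.402, 166×0.281 = 46.646, 166×0.270 = 44.82, 166×0.173 = 28.718, 166×0.083 = 13.778, 166×0.046 = 7.636.
0: (36 − 24.402)²/24.402 = 134.513604/24.402 = 5.5124
1: (56 − 46.646)²/46.646 = 87.497316/46.646 = 1.8758
2: (21 − 44.82)²/44.82 = 567.3924/44.82 = 12.6594
3: (18 − 28.718)²/28.718 = 114.875524/28.718 = 4.0001
4: (16 − 13.778)²/13.778 = 4.937284/13.778 = 0.3583
5+: (19 − 7.636)²/7.636 = 129.140496/7.636 = 16.9121
Sum = 41.318
df = 4. Since 41.318 > 9.488, we reject H₀.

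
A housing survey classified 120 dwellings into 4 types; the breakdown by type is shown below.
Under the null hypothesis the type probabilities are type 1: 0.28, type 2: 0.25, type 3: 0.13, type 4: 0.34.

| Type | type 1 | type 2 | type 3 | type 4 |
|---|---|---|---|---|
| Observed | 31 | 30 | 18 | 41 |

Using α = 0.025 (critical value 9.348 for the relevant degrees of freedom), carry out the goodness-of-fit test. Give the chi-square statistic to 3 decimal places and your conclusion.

Expected counts E_i = n·p_i: 120×0.28 = 33.6, 120×0.25 = 30, 120×0.13 = 15.6, 120×0.34 = 40.8.
type 1: (31 − 33.6)²/33.6 = 6.76/33.6 = 0.2012
type 2: (30 − 30)²/30 = 0/30 = 0.0000
type 3: (18 − 15.6)²/15.6 = 5.76/15.6 = 0.3692
type 4: (41 − 40.8)²/40.8 = 0.04/40.8 = 0.0010
Sum = 0.571
df = 3. Since 0.571 < 9.348, we do not reject H₀.

0.571; do not reject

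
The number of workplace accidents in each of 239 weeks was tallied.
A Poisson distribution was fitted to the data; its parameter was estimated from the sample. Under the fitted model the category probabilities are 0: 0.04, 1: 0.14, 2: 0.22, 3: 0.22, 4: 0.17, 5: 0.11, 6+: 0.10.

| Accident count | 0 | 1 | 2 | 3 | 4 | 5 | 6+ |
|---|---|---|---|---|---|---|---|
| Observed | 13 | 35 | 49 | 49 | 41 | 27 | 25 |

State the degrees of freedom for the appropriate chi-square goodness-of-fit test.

There are k = 7 categories and 1 parameter estimated from the data, so df = 7 − 1 − 1 = 5.

5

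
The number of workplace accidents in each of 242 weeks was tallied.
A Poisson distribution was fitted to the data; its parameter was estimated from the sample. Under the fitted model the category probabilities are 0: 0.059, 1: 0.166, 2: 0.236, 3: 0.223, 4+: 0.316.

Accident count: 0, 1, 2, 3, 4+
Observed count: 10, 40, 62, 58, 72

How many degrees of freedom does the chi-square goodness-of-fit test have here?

3

There are k = 5 categories and 1 parameter estimated from the data, so df = 5 − 1 − 1 = 3.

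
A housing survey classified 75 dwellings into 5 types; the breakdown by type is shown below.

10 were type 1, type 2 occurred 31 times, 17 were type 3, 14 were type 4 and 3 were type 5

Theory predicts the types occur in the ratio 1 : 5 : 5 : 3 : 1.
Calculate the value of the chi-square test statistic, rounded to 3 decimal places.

Ratio total = 15. Expected counts: 75×1/15 = 5, 75×5/15 = 25, 75×5/15 = 25, 75×3/15 = 15, 75×1/15 = 5.
cat         O        E   (O−E)²/E
type 1     10        5     5.0000
type 2     31       25     1.4400
type 3     17       25     2.5600
type 4     14       15     0.0667
type 5      3        5     0.8000
Sum = 9.867

9.867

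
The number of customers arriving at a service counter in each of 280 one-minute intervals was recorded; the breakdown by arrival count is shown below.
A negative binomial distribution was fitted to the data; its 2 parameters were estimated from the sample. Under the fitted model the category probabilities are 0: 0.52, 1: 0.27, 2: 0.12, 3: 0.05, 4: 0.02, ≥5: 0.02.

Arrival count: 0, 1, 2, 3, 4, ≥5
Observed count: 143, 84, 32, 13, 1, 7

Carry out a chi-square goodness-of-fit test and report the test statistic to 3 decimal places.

Expected counts E_i = n·p_i: 280×0.52 = 145.6, 280×0.27 = 75.6, 280×0.12 = 33.6, 280×0.05 = 14, 280×0.02 = 5.6, 280×0.02 = 5.6.
χ² = (143−145.6)²/145.6 + (84−75.6)²/75.6 + (32−33.6)²/33.6 + (13−14)²/14 + (1−5.6)²/5.6 + (7−5.6)²/5.6
   = 0.0464 + 0.9333 + 0.0762 + 0.0714 + 3.7786 + 0.3500
Sum = 5.256

5.256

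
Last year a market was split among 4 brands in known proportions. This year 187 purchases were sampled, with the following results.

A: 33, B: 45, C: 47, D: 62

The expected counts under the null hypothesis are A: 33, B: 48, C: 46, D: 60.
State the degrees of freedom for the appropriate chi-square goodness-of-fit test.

3

There are k = 4 categories and no parameters were estimated from the data, so df = 4 − 1 = 3.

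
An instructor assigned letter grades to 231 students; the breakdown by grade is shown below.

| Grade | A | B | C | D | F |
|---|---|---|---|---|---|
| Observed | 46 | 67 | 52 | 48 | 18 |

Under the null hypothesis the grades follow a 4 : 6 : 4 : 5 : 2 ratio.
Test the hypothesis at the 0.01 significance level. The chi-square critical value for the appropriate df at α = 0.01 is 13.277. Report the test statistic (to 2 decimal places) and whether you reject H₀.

3.18; do not reject

Ratio total = 21. Expected counts: 231×4/21 = 44, 231×6/21 = 66, 231×4/21 = 44, 231×5/21 = 55, 231×2/21 = 22.
χ² = (46−44)²/44 + (67−66)²/66 + (52−44)²/44 + (48−55)²/55 + (18−22)²/22
   = 0.091 + 0.015 + 1.455 + 0.891 + 0.727
Sum = 3.18
df = 4. Since 3.18 < 13.277, we do not reject H₀.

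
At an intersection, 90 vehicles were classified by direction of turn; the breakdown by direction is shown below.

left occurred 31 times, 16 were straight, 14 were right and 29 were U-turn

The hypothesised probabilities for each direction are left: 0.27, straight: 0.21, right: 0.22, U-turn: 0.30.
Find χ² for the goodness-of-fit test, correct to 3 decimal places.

4.139

Expected counts E_i = n·p_i: 90×0.27 = 24.3, 90×0.21 = 18.9, 90×0.22 = 19.8, 90×0.30 = 27.
cat           O        E   (O−E)²/E
left         31     24.3     1.8473
straight     16     18.9     0.4450
right        14     19.8     1.6990
U-turn       29       27     0.1481
Sum = 4.139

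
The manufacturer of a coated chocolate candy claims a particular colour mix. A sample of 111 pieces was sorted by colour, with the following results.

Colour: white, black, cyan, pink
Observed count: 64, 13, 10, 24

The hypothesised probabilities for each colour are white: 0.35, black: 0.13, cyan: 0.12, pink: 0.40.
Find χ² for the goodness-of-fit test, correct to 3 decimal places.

Expected counts E_i = n·p_i: 111×0.35 = 38.85, 111×0.13 = 14.43, 111×0.12 = 13.32, 111×0.40 = 44.4.
χ² = (64−38.85)²/38.85 + (13−14.43)²/14.43 + (10−13.32)²/13.32 + (24−44.4)²/44.4
   = 16.2811 + 0.1417 + 0.8275 + 9.3730
Sum = 26.623

26.623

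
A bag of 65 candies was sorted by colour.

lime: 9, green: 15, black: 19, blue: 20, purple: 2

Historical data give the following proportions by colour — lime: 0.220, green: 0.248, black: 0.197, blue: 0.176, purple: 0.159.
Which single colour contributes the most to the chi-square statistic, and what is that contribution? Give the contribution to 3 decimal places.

Expected counts E_i = n·p_i: 65×0.220 = 14.3, 65×0.248 = 16.12, 65×0.197 = 12.805, 65×0.176 = 11.44, 65×0.159 = 10.335.
lime: (9 − 14.3)²/14.3 = 28.09/14.3 = 1.9643
green: (15 − 16.12)²/16.12 = 1.2544/16.12 = 0.0778
black: (19 − 12.805)²/12.805 = 38.378025/12.805 = 2.9971
blue: (20 − 11.44)²/11.44 = 73.2736/11.44 = 6.4050
purple: (2 − 10.335)²/10.335 = 69.472225/10.335 = 6.7220
The largest term is for purple: 6.722.

purple, 6.722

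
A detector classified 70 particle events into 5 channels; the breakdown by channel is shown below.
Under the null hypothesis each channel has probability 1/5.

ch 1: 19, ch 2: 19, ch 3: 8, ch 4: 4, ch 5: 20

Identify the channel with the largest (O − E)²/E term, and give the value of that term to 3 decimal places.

ch 4, 7.143

Expected count for each of the 5 categories: 70/5 = 14.
ch 1: (19 − 14)²/14 = 25/14 = 1.7857
ch 2: (19 − 14)²/14 = 25/14 = 1.7857
ch 3: (8 − 14)²/14 = 36/14 = 2.5714
ch 4: (4 − 14)²/14 = 100/14 = 7.1429
ch 5: (20 − 14)²/14 = 36/14 = 2.5714
The largest term is for ch 4: 7.143.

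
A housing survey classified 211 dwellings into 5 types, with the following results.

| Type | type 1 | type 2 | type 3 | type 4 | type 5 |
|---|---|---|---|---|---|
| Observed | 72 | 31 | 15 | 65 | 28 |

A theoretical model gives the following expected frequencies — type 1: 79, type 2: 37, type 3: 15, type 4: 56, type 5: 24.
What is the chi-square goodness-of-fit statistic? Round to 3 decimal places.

3.706

type 1: (72 − 79)²/79 = 49/79 = 0.6203
type 2: (31 − 37)²/37 = 36/37 = 0.9730
type 3: (15 − 15)²/15 = 0/15 = 0.0000
type 4: (65 − 56)²/56 = 81/56 = 1.4464
type 5: (28 − 24)²/24 = 16/24 = 0.6667
Sum = 3.706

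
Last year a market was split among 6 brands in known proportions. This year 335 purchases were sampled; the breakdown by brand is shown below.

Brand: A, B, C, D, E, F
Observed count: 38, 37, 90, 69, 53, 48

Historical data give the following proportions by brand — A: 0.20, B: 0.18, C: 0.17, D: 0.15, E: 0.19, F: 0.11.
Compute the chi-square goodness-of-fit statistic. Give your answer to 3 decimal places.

Expected counts E_i = n·p_i: 335×0.20 = 67, 335×0.18 = 60.3, 335×0.17 = 56.95, 335×0.15 = 50.25, 335×0.19 = 63.65, 335×0.11 = 36.85.
χ² = (38−67)²/67 + (37−60.3)²/60.3 + (90−56.95)²/56.95 + (69−50.25)²/50.25 + (53−63.65)²/63.65 + (48−36.85)²/36.85
   = 12.5522 + 9.0032 + 19.1800 + 6.9963 + 1.7820 + 3.3737
Sum = 52.887

52.887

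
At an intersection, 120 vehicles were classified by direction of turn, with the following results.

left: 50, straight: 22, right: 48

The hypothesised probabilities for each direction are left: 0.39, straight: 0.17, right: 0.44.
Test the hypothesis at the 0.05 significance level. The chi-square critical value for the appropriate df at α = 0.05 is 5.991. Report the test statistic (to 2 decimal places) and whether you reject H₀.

Expected counts E_i = n·p_i: 120×0.39 = 46.8, 120×0.17 = 20.4, 120×0.44 = 52.8.
χ² = (50−46.8)²/46.8 + (22−20.4)²/20.4 + (48−52.8)²/52.8
   = 0.219 + 0.125 + 0.436
Sum = 0.78
df = 2. Since 0.78 < 5.991, we do not reject H₀.

0.78; do not reject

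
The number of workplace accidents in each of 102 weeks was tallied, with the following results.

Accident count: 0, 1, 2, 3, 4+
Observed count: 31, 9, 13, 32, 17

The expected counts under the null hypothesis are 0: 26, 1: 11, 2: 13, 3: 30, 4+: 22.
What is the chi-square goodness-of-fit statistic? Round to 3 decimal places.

χ² = (31−26)²/26 + (9−11)²/11 + (13−13)²/13 + (32−30)²/30 + (17−22)²/22
   = 0.9615 + 0.3636 + 0.0000 + 0.1333 + 1.1364
Sum = 2.595

2.595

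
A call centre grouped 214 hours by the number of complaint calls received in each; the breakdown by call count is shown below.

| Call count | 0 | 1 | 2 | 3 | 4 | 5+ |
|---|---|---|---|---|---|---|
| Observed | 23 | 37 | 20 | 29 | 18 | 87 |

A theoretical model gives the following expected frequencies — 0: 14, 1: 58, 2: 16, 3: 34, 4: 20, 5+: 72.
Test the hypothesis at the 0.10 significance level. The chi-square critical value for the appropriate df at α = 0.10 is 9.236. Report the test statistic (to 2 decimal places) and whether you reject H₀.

χ² = (23−14)²/14 + (37−58)²/58 + (20−16)²/16 + (29−34)²/34 + (18−20)²/20 + (87−72)²/72
   = 5.786 + 7.603 + 1.000 + 0.735 + 0.200 + 3.125
Sum = 18.45
df = 5. Since 18.45 > 9.236, we reject H₀.

18.45; reject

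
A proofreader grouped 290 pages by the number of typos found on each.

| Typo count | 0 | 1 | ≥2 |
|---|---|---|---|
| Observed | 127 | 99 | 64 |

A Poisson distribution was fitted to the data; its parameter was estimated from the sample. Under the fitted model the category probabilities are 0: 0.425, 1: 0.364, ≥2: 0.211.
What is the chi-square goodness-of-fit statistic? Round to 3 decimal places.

Expected counts E_i = n·p_i: 290×0.425 = 123.25, 290×0.364 = 105.56, 290×0.211 = 61.19.
0: (127 − 123.25)²/123.25 = 14.0625/123.25 = 0.1141
1: (99 − 105.56)²/105.56 = 43.0336/105.56 = 0.4077
≥2: (64 − 61.19)²/61.19 = 7.8961/61.19 = 0.1290
Sum = 0.651

0.651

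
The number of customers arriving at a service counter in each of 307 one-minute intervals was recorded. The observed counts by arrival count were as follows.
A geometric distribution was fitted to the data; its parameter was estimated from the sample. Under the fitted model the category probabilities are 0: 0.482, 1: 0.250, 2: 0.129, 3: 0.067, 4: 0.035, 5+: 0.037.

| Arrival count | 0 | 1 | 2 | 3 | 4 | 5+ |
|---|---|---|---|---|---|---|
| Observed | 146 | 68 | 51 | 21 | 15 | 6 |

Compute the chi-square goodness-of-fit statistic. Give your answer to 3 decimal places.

8.526

Expected counts E_i = n·p_i: 307×0.482 = 147.974, 307×0.250 = 76.75, 307×0.129 = 39.603, 307×0.067 = 20.569, 307×0.035 = 10.745, 307×0.037 = 11.359.
0: (146 − 147.974)²/147.974 = 3.896676/147.974 = 0.0263
1: (68 − 76.75)²/76.75 = 76.5625/76.75 = 0.9976
2: (51 − 39.603)²/39.603 = 129.891609/39.603 = 3.2798
3: (21 − 20.569)²/20.569 = 0.185761/20.569 = 0.0090
4: (15 − 10.745)²/10.745 = 18.105025/10.745 = 1.6850
5+: (6 − 11.359)²/11.359 = 28.718881/11.359 = 2.5283
Sum = 8.526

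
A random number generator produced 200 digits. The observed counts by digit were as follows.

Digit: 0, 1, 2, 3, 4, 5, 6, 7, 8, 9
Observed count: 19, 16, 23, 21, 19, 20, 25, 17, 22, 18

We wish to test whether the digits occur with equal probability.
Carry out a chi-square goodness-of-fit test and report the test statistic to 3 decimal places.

3.500

Under H₀ each category has probability 1/10, so each expected count is 200/10 = 20.
χ² = (19−20)²/20 + (16−20)²/20 + (23−20)²/20 + (21−20)²/20 + (19−20)²/20 + (20−20)²/20 + (25−20)²/20 + (17−20)²/20 + (22−20)²/20 + (18−20)²/20
   = 0.0500 + 0.8000 + 0.4500 + 0.0500 + 0.0500 + 0.0000 + 1.2500 + 0.4500 + 0.2000 + 0.2000
Sum = 3.500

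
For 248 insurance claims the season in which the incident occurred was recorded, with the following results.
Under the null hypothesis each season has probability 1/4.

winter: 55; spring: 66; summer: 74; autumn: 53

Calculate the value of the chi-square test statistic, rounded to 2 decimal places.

4.68

Under H₀ each category has probability 1/4, so each expected count is 248/4 = 62.
χ² = (55−62)²/62 + (66−62)²/62 + (74−62)²/62 + (53−62)²/62
   = 0.790 + 0.258 + 2.323 + 1.306
Sum = 4.68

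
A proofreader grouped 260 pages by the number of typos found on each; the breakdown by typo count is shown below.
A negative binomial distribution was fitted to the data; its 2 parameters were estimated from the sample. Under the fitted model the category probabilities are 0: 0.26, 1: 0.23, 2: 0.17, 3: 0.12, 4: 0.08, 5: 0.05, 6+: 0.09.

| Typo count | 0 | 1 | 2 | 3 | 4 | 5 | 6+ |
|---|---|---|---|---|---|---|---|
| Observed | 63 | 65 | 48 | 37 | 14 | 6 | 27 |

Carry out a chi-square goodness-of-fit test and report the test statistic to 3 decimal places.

Expected counts E_i = n·p_i: 260×0.26 = 67.6, 260×0.23 = 59.8, 260×0.17 = 44.2, 260×0.12 = 31.2, 260×0.08 = 20.8, 260×0.05 = 13, 260×0.09 = 23.4.
0: (63 − 67.6)²/67.6 = 21.16/67.6 = 0.3130
1: (65 − 59.8)²/59.8 = 27.04/59.8 = 0.4522
2: (48 − 44.2)²/44.2 = 14.44/44.2 = 0.3267
3: (37 − 31.2)²/31.2 = 33.64/31.2 = 1.0782
4: (14 − 20.8)²/20.8 = 46.24/20.8 = 2.2231
5: (6 − 13)²/13 = 49/13 = 3.7692
6+: (27 − 23.4)²/23.4 = 12.96/23.4 = 0.5538
Sum = 8.716

8.716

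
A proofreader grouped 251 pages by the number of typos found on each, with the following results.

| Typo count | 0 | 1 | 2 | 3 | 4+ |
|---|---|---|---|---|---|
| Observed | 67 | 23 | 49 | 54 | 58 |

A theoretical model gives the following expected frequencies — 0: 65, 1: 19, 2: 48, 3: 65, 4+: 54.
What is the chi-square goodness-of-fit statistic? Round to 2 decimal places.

χ² = (67−65)²/65 + (23−19)²/19 + (49−48)²/48 + (54−65)²/65 + (58−54)²/54
   = 0.062 + 0.842 + 0.021 + 1.862 + 0.296
Sum = 3.08

3.08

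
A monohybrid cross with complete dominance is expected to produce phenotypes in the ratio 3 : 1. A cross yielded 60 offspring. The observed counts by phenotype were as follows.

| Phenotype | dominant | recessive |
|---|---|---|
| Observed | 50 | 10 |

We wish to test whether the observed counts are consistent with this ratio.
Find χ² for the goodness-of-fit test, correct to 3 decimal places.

2.222

Ratio total = 4. Expected counts: 60×3/4 = 45, 60×1/4 = 15.
χ² = (50−45)²/45 + (10−15)²/15
   = 0.5556 + 1.6667
Sum = 2.222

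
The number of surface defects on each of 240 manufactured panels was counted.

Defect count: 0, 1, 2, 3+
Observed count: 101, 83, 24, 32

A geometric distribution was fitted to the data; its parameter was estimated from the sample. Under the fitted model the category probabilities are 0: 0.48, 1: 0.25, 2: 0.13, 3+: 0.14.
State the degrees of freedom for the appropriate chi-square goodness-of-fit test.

2

There are k = 4 categories and 1 parameter estimated from the data, so df = 4 − 1 − 1 = 2.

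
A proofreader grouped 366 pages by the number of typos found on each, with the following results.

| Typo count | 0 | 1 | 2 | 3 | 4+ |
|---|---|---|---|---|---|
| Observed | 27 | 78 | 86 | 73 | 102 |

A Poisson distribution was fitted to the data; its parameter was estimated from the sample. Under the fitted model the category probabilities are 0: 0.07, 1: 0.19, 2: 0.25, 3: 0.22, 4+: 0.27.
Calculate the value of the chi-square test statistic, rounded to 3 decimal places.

Expected counts E_i = n·p_i: 366×0.07 = 25.62, 366×0.19 = 69.54, 366×0.25 = 91.5, 366×0.22 = 80.52, 366×0.27 = 98.82.
0: (27 − 25.62)²/25.62 = 1.9044/25.62 = 0.0743
1: (78 − 69.54)²/69.54 = 71.5716/69.54 = 1.0292
2: (86 − 91.5)²/91.5 = 30.25/91.5 = 0.3306
3: (73 − 80.52)²/80.52 = 56.5504/80.52 = 0.7023
4+: (102 − 98.82)²/98.82 = 10.1124/98.82 = 0.1023
Sum = 2.239

2.239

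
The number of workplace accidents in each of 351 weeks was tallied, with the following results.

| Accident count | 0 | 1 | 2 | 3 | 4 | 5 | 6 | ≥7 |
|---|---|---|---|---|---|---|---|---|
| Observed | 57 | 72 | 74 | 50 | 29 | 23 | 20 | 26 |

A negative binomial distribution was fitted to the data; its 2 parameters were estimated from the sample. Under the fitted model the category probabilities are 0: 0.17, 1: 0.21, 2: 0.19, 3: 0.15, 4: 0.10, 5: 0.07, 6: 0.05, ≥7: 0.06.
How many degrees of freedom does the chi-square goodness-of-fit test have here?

5

There are k = 8 categories and 2 parameters estimated from the data, so df = 8 − 1 − 2 = 5.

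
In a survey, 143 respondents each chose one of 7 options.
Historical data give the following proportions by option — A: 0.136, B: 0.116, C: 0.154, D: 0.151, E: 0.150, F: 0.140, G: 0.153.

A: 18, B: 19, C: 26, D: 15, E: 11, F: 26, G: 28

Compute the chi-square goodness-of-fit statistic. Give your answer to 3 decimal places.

Expected counts E_i = n·p_i: 143×0.136 = 19.448, 143×0.116 = 16.588, 143×0.154 = 22.022, 143×0.151 = 21.593, 143×0.150 = 21.45, 143×0.140 = 20.02, 143×0.153 = 21.879.
χ² = (18−19.448)²/19.448 + (19−16.588)²/16.588 + (26−22.022)²/22.022 + (15−21.593)²/21.593 + (11−21.45)²/21.45 + (26−20.02)²/20.02 + (28−21.879)²/21.879
   = 0.1078 + 0.3507 + 0.7186 + 2.0130 + 5.0910 + 1.7862 + 1.7124
Sum = 11.780

11.780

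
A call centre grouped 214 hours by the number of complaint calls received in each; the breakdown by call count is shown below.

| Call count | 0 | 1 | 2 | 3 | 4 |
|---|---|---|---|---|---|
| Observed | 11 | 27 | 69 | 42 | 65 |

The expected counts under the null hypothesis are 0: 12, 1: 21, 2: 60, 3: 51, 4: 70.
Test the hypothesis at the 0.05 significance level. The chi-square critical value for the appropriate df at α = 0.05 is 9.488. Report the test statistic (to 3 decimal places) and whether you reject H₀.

5.093; do not reject

χ² = (11−12)²/12 + (27−21)²/21 + (69−60)²/60 + (42−51)²/51 + (65−70)²/70
   = 0.0833 + 1.7143 + 1.3500 + 1.5882 + 0.3571
Sum = 5.093
df = 4. Since 5.093 < 9.488, we do not reject H₀.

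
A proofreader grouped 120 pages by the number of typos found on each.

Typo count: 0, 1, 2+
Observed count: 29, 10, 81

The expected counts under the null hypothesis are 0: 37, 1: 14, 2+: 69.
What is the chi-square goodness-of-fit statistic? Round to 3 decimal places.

χ² = (29−37)²/37 + (10−14)²/14 + (81−69)²/69
   = 1.7297 + 1.1429 + 2.0870
Sum = 4.960

4.960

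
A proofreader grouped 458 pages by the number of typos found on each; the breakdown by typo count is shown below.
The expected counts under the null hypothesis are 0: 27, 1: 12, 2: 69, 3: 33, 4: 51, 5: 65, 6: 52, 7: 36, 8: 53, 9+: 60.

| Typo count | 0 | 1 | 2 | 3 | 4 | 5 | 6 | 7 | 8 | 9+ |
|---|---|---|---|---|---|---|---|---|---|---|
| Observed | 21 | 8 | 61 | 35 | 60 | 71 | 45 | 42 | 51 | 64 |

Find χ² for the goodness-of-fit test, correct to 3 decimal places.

cat         O        E   (O−E)²/E
0          21       27     1.3333
1           8       12     1.3333
2          61       69     0.9275
3          35       33     0.1212
4          60       51     1.5882
5          71       65     0.5538
6          45       52     0.9423
7          42       36     1.0000
8          51       53     0.0755
9+         64       60     0.2667
Sum = 8.142

8.142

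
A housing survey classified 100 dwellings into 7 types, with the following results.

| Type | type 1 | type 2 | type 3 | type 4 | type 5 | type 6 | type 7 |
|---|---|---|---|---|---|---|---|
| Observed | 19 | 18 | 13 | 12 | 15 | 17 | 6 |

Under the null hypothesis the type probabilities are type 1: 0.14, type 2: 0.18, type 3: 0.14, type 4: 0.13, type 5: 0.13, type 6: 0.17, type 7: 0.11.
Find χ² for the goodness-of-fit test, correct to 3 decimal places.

Expected counts E_i = n·p_i: 100×0.14 = 14, 100×0.18 = 18, 100×0.14 = 14, 100×0.13 = 13, 100×0.13 = 13, 100×0.17 = 17, 100×0.11 = 11.
cat         O        E   (O−E)²/E
type 1     19       14     1.7857
type 2     18       18     0.0000
type 3     13       14     0.0714
type 4     12       13     0.0769
type 5     15       13     0.3077
type 6     17       17     0.0000
type 7      6       11     2.2727
Sum = 4.514

4.514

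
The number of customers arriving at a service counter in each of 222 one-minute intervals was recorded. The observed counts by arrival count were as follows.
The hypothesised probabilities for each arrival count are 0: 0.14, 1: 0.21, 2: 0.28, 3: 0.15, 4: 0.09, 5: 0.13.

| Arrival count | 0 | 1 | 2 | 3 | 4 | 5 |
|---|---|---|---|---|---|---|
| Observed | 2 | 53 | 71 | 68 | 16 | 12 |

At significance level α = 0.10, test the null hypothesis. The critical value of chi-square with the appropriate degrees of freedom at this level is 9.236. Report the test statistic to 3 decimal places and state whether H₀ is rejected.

76.140; reject

Expected counts E_i = n·p_i: 222×0.14 = 31.08, 222×0.21 = 46.62, 222×0.28 = 62.16, 222×0.15 = 33.3, 222×0.09 = 19.98, 222×0.13 = 28.86.
χ² = (2−31.08)²/31.08 + (53−46.62)²/46.62 + (71−62.16)²/62.16 + (68−33.3)²/33.3 + (16−19.98)²/19.98 + (12−28.86)²/28.86
   = 27.2087 + 0.8731 + 1.2572 + 36.1589 + 0.7928 + 9.8496
Sum = 76.140
df = 5. Since 76.140 > 9.236, we reject H₀.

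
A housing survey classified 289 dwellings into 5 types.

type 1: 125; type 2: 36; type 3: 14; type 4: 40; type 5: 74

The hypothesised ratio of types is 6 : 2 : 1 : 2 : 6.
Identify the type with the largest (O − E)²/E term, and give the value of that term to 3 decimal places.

type 5, 7.686

Ratio total = 17. Expected counts: 289×6/17 = 102, 289×2/17 = 34, 289×1/17 = 17, 289×2/17 = 34, 289×6/17 = 102.
cat         O        E   (O−E)²/E
type 1    125      102     5.1863
type 2     36       34     0.1176
type 3     14       17     0.5294
type 4     40       34     1.0588
type 5     74      102     7.6863
The largest term is for type 5: 7.686.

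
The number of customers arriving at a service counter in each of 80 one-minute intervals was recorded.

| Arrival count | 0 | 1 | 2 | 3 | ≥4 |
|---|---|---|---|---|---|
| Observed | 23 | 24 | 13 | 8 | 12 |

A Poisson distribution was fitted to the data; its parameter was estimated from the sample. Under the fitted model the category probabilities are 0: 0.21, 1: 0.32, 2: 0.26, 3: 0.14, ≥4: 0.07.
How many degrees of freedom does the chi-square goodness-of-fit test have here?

There are k = 5 categories and 1 parameter estimated from the data, so df = 5 − 1 − 1 = 3.

3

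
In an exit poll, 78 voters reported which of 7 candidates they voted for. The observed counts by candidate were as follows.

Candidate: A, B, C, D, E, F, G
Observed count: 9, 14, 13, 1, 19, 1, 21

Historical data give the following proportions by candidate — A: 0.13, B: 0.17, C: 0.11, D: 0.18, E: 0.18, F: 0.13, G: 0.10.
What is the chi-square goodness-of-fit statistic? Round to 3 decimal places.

Expected counts E_i = n·p_i: 78×0.13 = 10.14, 78×0.17 = 13.26, 78×0.11 = 8.58, 78×0.18 = 14.04, 78×0.18 = 14.04, 78×0.13 = 10.14, 78×0.10 = 7.8.
χ² = (9−10.14)²/10.14 + (14−13.26)²/13.26 + (13−8.58)²/8.58 + (1−14.04)²/14.04 + (19−14.04)²/14.04 + (1−10.14)²/10.14 + (21−7.8)²/7.8
   = 0.1282 + 0.0413 + 2.2770 + 12.1112 + 1.7523 + 8.2386 + 22.3385
Sum = 46.887

46.887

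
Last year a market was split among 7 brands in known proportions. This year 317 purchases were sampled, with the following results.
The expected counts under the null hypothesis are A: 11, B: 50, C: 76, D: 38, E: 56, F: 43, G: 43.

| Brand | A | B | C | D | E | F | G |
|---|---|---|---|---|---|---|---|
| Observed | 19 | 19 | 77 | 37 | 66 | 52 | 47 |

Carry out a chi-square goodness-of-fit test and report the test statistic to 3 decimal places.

29.119

A: (19 − 11)²/11 = 64/11 = 5.8182
B: (19 − 50)²/50 = 961/50 = 19.2200
C: (77 − 76)²/76 = 1/76 = 0.0132
D: (37 − 38)²/38 = 1/38 = 0.0263
E: (66 − 56)²/56 = 100/56 = 1.7857
F: (52 − 43)²/43 = 81/43 = 1.8837
G: (47 − 43)²/43 = 16/43 = 0.3721
Sum = 29.119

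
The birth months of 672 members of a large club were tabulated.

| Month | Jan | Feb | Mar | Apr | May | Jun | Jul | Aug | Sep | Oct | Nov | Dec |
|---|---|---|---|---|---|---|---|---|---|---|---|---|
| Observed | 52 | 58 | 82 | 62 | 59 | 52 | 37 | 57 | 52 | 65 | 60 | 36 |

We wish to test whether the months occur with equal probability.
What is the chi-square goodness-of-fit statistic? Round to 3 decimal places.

Expected count for each of the 12 categories: 672/12 = 56.
Jan: (52 − 56)²/56 = 16/56 = 0.2857
Feb: (58 − 56)²/56 = 4/56 = 0.0714
Mar: (82 − 56)²/56 = 676/56 = 12.0714
Apr: (62 − 56)²/56 = 36/56 = 0.6429
May: (59 − 56)²/56 = 9/56 = 0.1607
Jun: (52 − 56)²/56 = 16/56 = 0.2857
Jul: (37 − 56)²/56 = 361/56 = 6.4464
Aug: (57 − 56)²/56 = 1/56 = 0.0179
Sep: (52 − 56)²/56 = 16/56 = 0.2857
Oct: (65 − 56)²/56 = 81/56 = 1.4464
Nov: (60 − 56)²/56 = 16/56 = 0.2857
Dec: (36 − 56)²/56 = 400/56 = 7.1429
Sum = 29.143

29.143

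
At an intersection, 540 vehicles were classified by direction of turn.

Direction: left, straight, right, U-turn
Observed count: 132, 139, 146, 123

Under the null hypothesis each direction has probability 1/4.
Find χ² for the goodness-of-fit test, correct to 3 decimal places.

2.148

Expected count for each of the 4 categories: 540/4 = 135.
cat           O        E   (O−E)²/E
left        132      135     0.0667
straight    139      135     0.1185
right       146      135     0.8963
U-turn      123      135     1.0667
Sum = 2.148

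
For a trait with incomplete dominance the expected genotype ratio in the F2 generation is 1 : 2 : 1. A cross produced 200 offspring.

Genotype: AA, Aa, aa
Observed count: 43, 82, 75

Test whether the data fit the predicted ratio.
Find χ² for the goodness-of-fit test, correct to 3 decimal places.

Ratio total = 4. Expected counts: 200×1/4 = 50, 200×2/4 = 100, 200×1/4 = 50.
AA: (43 − 50)²/50 = 49/50 = 0.9800
Aa: (82 − 100)²/100 = 324/100 = 3.2400
aa: (75 − 50)²/50 = 625/50 = 12.5000
Sum = 16.720

16.720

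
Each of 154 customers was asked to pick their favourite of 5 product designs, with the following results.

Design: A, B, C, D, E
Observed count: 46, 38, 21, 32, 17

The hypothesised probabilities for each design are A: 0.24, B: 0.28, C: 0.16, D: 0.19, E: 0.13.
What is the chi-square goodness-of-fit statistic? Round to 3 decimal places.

4.069

Expected counts E_i = n·p_i: 154×0.24 = 36.96, 154×0.28 = 43.12, 154×0.16 = 24.64, 154×0.19 = 29.26, 154×0.13 = 20.02.
cat         O        E   (O−E)²/E
A          46    36.96     2.2111
B          38    43.12     0.6079
C          21    24.64     0.5377
D          32    29.26     0.2566
E          17    20.02     0.4556
Sum = 4.069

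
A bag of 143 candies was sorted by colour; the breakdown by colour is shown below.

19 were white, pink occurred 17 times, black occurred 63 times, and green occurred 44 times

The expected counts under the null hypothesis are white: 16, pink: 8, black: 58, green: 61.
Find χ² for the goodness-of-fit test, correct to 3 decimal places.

15.856

cat         O        E   (O−E)²/E
white      19       16     0.5625
pink       17        8    10.1250
black      63       58     0.4310
green      44       61     4.7377
Sum = 15.856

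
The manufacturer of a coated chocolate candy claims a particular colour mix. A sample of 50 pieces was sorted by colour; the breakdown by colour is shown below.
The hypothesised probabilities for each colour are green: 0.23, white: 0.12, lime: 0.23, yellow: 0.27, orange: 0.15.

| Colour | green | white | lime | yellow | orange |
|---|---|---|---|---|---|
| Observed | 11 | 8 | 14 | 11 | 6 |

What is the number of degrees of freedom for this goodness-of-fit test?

4

There are k = 5 categories and no parameters were estimated from the data, so df = 5 − 1 = 4.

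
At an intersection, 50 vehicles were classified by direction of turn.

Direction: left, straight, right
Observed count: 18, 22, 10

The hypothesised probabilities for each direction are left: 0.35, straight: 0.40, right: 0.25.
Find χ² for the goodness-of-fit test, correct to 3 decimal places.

Expected counts E_i = n·p_i: 50×0.35 = 17.5, 50×0.40 = 20, 50×0.25 = 12.5.
left: (18 − 17.5)²/17.5 = 0.25/17.5 = 0.0143
straight: (22 − 20)²/20 = 4/20 = 0.2000
right: (10 − 12.5)²/12.5 = 6.25/12.5 = 0.5000
Sum = 0.714

0.714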